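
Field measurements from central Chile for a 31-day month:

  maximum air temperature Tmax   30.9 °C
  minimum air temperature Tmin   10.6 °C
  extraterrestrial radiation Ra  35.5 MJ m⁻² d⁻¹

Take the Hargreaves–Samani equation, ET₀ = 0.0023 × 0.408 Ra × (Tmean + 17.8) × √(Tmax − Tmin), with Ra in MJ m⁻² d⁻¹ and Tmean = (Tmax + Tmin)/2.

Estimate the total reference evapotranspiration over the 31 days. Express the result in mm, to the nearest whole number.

179 mm

Tmean = (30.9 + 10.6)/2 = 20.75 °C
0.408 Ra = 0.408 × 35.5 = 14.4840 mm/d equivalent
ET₀ = 0.0023 × 14.4840 × (20.75 + 17.8) × √20.3 = 0.0023 × 14.4840 × 38.55 × 4.5056 = 5.7862 mm/d
Over 31 days: 5.7862 × 31 = 179.372 mm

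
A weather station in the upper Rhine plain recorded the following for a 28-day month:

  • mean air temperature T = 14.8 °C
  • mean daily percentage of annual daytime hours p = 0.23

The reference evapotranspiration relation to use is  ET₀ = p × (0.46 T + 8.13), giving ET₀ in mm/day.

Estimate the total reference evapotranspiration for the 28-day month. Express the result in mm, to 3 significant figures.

ET₀ = 0.23 × (0.46 × 14.8 + 8.13) = 0.23 × 14.938 = 3.4357 mm/d
Monthly total = 3.4357 × 28 = 96.200 mm

96.2 mm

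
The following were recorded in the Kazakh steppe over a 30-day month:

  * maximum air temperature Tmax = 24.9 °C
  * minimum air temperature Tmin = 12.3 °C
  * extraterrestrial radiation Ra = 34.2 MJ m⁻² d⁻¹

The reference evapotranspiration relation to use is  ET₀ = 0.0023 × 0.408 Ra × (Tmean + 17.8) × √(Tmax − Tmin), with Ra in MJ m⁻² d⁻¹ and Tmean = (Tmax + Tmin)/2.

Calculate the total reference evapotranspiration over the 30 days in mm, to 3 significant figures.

124 mm

Tmean = (24.9 + 12.3)/2 = 18.60 °C
0.408 Ra = 0.408 × 34.2 = 13.9536 mm/d equivalent
ET₀ = 0.0023 × 13.9536 × (18.60 + 17.8) × √12.6 = 0.0023 × 13.9536 × 36.40 × 3.5496 = 4.1466 mm/d
Over 30 days: 4.1466 × 30 = 124.398 mm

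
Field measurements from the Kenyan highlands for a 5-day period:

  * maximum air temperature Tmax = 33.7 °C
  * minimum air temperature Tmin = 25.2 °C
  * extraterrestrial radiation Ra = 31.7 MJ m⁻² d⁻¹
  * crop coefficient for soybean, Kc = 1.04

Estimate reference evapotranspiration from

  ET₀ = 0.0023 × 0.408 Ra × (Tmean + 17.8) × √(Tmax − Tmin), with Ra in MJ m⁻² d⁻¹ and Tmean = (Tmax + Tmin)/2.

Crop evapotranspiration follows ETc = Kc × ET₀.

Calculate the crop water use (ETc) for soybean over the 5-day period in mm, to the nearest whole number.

21 mm

Tmean = (33.7 + 25.2)/2 = 29.45 °C
0.408 Ra = 0.408 × 31.7 = 12.9336 mm/d equivalent
ET₀ = 0.0023 × 12.9336 × (29.45 + 17.8) × √8.5 = 0.0023 × 12.9336 × 47.25 × 2.9155 = 4.0979 mm/d
ETc = Kc × ET₀ = 1.04 × 4.0979 = 4.2618 mm/d
Over 5 days: 4.2618 × 5 = 21.309 mm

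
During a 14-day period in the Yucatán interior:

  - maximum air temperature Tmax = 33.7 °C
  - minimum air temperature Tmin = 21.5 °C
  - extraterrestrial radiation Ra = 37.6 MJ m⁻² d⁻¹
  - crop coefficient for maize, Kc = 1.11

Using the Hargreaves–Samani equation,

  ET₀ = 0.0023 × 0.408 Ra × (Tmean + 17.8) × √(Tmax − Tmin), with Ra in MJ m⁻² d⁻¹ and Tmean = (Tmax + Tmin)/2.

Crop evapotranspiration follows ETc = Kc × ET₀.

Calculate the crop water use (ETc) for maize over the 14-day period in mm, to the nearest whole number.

87 mm

Tmean = (33.7 + 21.5)/2 = 27.60 °C
0.408 Ra = 0.408 × 37.6 = 15.3408 mm/d equivalent
ET₀ = 0.0023 × 15.3408 × (27.60 + 17.8) × √12.2 = 0.0023 × 15.3408 × 45.40 × 3.4928 = 5.5951 mm/d
ETc = Kc × ET₀ = 1.11 × 5.5951 = 6.2106 mm/d
Over 14 days: 6.2106 × 14 = 86.948 mm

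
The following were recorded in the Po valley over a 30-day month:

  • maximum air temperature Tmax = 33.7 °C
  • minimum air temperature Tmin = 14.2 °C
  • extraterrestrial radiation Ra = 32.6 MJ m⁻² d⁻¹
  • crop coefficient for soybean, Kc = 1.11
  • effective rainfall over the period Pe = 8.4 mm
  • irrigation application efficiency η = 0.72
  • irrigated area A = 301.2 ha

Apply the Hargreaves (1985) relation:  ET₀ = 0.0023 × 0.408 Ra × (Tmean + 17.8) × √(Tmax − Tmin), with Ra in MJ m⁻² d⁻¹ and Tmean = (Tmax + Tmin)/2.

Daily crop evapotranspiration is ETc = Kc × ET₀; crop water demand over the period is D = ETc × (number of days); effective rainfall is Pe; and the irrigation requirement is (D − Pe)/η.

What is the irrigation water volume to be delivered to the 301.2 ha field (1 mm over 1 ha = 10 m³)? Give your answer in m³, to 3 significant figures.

751000 m³

Tmean = (33.7 + 14.2)/2 = 23.95 °C
0.408 Ra = 0.408 × 32.6 = 13.3008 mm/d equivalent
ET₀ = 0.0023 × 13.3008 × (23.95 + 17.8) × √19.5 = 0.0023 × 13.3008 × 41.75 × 4.4159 = 5.6400 mm/d
ETc = Kc × ET₀ = 1.11 × 5.6400 = 6.2604 mm/d
Crop demand D = ETc × 30 d = 6.2604 × 30 = 187.812 mm
D − Pe = 187.812 − 8.4 = 179.412 mm
Gross irrigation = 179.412 / 0.72 = 249.183 mm
Volume = 249.183 mm × 301.2 ha × 10 = 750539.2 m³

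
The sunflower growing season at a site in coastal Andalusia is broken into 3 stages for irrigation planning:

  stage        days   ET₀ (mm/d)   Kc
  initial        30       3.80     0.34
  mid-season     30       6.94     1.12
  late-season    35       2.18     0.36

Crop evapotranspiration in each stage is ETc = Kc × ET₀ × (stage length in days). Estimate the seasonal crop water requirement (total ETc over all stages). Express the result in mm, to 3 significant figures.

initial: 0.34 × 3.80 × 30 = 38.76 mm
mid-season: 1.12 × 6.94 × 30 = 233.18 mm
late-season: 0.36 × 2.18 × 35 = 27.47 mm
Seasonal total = 299.41 mm

299 mm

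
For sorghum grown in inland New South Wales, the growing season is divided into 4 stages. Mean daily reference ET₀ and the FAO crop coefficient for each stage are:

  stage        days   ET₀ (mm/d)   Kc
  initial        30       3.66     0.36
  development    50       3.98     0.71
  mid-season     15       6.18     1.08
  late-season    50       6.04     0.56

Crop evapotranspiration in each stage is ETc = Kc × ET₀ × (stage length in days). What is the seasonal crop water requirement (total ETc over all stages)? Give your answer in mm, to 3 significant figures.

initial: 0.36 × 3.66 × 30 = 39.53 mm
development: 0.71 × 3.98 × 50 = 141.29 mm
mid-season: 1.08 × 6.18 × 15 = 100.12 mm
late-season: 0.56 × 6.04 × 50 = 169.12 mm
Seasonal total = 450.06 mm

450 mm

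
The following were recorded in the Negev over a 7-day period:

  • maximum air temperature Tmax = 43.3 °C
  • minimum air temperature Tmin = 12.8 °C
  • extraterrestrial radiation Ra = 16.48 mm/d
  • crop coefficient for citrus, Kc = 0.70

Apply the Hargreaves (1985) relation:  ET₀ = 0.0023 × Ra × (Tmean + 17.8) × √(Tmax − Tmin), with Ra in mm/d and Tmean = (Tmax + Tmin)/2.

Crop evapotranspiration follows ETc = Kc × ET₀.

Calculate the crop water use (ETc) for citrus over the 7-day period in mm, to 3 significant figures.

47.0 mm

Tmean = (43.3 + 12.8)/2 = 28.05 °C
ET₀ = 0.0023 × 16.48 × (28.05 + 17.8) × √30.5 = 0.0023 × 16.48 × 45.85 × 5.5227 = 9.5979 mm/d
ETc = Kc × ET₀ = 0.70 × 9.5979 = 6.7185 mm/d
Over 7 days: 6.7185 × 7 = 47.030 mm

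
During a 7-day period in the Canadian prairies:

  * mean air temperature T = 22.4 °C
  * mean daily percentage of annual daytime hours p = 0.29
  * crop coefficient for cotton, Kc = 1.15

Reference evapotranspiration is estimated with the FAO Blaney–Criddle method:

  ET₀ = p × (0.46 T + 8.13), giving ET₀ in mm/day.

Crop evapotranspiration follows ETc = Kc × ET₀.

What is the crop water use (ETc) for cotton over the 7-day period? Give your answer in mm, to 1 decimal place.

ET₀ = 0.29 × (0.46 × 22.4 + 8.13) = 0.29 × 18.434 = 5.3459 mm/d
ETc = Kc × ET₀ = 1.15 × 5.3459 = 6.1478 mm/d
Over 7 days: 6.1478 × 7 = 43.035 mm

43.0 mm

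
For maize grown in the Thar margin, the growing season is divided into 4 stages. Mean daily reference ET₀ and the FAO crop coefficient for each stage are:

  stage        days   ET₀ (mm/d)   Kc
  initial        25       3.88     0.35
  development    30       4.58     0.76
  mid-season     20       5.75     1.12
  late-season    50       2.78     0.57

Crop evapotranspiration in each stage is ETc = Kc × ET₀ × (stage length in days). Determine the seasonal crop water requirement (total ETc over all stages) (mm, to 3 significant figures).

346 mm

initial: 0.35 × 3.88 × 25 = 33.95 mm
development: 0.76 × 4.58 × 30 = 104.42 mm
mid-season: 1.12 × 5.75 × 20 = 128.80 mm
late-season: 0.57 × 2.78 × 50 = 79.23 mm
Seasonal total = 346.40 mm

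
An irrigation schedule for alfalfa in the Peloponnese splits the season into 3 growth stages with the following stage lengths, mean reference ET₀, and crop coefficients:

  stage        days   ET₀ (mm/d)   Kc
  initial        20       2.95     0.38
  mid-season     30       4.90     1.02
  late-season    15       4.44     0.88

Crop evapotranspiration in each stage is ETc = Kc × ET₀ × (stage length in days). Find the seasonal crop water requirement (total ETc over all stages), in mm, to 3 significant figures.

initial: 0.38 × 2.95 × 20 = 22.42 mm
mid-season: 1.02 × 4.90 × 30 = 149.94 mm
late-season: 0.88 × 4.44 × 15 = 58.61 mm
Seasonal total = 230.97 mm

231 mm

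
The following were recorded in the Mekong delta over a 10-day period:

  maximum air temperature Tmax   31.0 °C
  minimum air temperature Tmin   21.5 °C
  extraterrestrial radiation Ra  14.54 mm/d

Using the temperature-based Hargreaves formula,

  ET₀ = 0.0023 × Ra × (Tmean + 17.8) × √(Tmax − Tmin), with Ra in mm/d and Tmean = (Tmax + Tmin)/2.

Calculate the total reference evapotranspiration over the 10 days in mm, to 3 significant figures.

Tmean = (31.0 + 21.5)/2 = 26.25 °C
ET₀ = 0.0023 × 14.54 × (26.25 + 17.8) × √9.5 = 0.0023 × 14.54 × 44.05 × 3.0822 = 4.5405 mm/d
Over 10 days: 4.5405 × 10 = 45.405 mm

45.4 mm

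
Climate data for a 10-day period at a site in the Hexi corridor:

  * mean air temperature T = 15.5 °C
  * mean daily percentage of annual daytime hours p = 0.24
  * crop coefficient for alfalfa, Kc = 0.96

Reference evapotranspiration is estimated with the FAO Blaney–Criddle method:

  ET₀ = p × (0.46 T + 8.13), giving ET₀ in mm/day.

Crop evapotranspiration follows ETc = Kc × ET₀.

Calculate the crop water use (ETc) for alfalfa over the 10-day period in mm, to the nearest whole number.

ET₀ = 0.24 × (0.46 × 15.5 + 8.13) = 0.24 × 15.260 = 3.6624 mm/d
ETc = Kc × ET₀ = 0.96 × 3.6624 = 3.5159 mm/d
Over 10 days: 3.5159 × 10 = 35.159 mm

35 mm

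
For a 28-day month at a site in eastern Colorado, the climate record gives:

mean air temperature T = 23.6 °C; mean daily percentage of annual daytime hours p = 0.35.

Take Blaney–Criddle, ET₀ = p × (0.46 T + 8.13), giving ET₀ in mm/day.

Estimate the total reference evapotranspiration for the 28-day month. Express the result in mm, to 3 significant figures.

ET₀ = 0.35 × (0.46 × 23.6 + 8.13) = 0.35 × 18.986 = 6.6451 mm/d
Monthly total = 6.6451 × 28 = 186.063 mm

186 mm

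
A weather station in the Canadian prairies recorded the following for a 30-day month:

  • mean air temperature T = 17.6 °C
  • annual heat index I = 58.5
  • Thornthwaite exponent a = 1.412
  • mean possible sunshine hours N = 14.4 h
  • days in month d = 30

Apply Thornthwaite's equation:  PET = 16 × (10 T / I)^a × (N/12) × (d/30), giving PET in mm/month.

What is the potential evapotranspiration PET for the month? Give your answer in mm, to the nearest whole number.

91 mm

10T/I = 10 × 17.6 / 58.5 = 3.0085
(10T/I)^a = 3.0085^1.412 = 4.7362
Uncorrected PET = 16 × 4.7362 = 75.779 mm
Correction = (N/12)(d/30) = (14.4/12)(30/30) = 1.2000
PET = 75.779 × 1.2000 = 90.935 mm/month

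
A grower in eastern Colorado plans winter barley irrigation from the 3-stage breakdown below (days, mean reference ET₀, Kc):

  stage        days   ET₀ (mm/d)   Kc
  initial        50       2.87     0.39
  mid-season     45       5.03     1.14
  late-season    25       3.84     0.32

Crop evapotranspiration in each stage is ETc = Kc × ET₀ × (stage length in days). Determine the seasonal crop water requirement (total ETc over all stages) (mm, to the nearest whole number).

initial: 0.39 × 2.87 × 50 = 55.97 mm
mid-season: 1.14 × 5.03 × 45 = 258.04 mm
late-season: 0.32 × 3.84 × 25 = 30.72 mm
Seasonal total = 344.73 mm

345 mm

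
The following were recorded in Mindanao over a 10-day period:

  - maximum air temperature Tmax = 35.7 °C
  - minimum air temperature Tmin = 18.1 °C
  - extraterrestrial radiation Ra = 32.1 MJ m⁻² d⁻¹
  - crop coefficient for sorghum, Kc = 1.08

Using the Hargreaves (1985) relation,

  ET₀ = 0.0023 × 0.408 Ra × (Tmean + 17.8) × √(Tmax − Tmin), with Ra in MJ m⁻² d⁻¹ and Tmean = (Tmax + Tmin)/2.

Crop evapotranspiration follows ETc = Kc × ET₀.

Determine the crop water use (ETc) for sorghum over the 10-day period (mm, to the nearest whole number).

Tmean = (35.7 + 18.1)/2 = 26.90 °C
0.408 Ra = 0.408 × 32.1 = 13.0968 mm/d equivalent
ET₀ = 0.0023 × 13.0968 × (26.90 + 17.8) × √17.6 = 0.0023 × 13.0968 × 44.70 × 4.1952 = 5.6488 mm/d
ETc = Kc × ET₀ = 1.08 × 5.6488 = 6.1007 mm/d
Over 10 days: 6.1007 × 10 = 61.007 mm

61 mm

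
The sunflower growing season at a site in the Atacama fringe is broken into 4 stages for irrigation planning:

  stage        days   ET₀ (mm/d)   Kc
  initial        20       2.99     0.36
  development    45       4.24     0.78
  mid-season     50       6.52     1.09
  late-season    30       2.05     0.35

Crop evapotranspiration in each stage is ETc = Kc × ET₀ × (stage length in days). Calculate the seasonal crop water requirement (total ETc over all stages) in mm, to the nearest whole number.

547 mm

initial: 0.36 × 2.99 × 20 = 21.53 mm
development: 0.78 × 4.24 × 45 = 148.82 mm
mid-season: 1.09 × 6.52 × 50 = 355.34 mm
late-season: 0.35 × 2.05 × 30 = 21.53 mm
Seasonal total = 547.22 mm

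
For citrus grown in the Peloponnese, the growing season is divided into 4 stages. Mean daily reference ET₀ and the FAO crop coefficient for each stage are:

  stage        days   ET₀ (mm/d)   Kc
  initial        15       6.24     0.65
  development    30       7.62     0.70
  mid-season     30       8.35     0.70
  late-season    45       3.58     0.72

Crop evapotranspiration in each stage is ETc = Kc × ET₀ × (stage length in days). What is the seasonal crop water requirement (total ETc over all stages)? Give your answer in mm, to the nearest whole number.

512 mm

initial: 0.65 × 6.24 × 15 = 60.84 mm
development: 0.70 × 7.62 × 30 = 160.02 mm
mid-season: 0.70 × 8.35 × 30 = 175.35 mm
late-season: 0.72 × 3.58 × 45 = 115.99 mm
Seasonal total = 512.20 mm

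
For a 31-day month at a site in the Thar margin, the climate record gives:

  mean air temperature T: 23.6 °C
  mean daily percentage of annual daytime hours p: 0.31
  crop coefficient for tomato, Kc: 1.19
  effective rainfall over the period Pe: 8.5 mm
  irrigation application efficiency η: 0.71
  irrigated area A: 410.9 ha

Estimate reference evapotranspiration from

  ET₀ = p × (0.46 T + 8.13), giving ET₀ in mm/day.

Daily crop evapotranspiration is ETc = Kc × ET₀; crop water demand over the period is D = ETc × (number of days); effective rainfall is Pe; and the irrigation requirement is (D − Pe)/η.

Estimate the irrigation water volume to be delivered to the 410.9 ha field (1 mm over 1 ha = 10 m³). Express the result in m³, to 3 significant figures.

ET₀ = 0.31 × (0.46 × 23.6 + 8.13) = 0.31 × 18.986 = 5.8857 mm/d
ETc = Kc × ET₀ = 1.19 × 5.8857 = 7.0040 mm/d
Crop demand D = ETc × 31 d = 7.0040 × 31 = 217.124 mm
D − Pe = 217.124 − 8.5 = 208.624 mm
Gross irrigation = 208.624 / 0.71 = 293.837 mm
Volume = 293.837 mm × 410.9 ha × 10 = 1207376.2 m³

1210000 m³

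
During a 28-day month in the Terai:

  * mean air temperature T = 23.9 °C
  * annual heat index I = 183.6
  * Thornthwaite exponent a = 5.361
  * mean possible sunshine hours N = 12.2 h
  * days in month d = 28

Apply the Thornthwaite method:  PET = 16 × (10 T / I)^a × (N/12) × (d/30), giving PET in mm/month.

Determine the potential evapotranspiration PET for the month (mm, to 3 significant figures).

10T/I = 10 × 23.9 / 183.6 = 1.3017
(10T/I)^a = 1.3017^5.361 = 4.1105
Uncorrected PET = 16 × 4.1105 = 65.768 mm
Correction = (N/12)(d/30) = (12.2/12)(28/30) = 0.9489
PET = 65.768 × 0.9489 = 62.407 mm/month

62.4 mm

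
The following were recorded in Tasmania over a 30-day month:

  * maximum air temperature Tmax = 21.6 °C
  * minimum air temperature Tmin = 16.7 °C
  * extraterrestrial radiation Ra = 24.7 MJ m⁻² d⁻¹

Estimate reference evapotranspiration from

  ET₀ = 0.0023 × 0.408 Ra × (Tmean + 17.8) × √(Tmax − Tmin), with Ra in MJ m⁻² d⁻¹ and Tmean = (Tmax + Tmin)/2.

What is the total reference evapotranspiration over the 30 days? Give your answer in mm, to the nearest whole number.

Tmean = (21.6 + 16.7)/2 = 19.15 °C
0.408 Ra = 0.408 × 24.7 = 10.0776 mm/d equivalent
ET₀ = 0.0023 × 10.0776 × (19.15 + 17.8) × √4.9 = 0.0023 × 10.0776 × 36.95 × 2.2136 = 1.8958 mm/d
Over 30 days: 1.8958 × 30 = 56.874 mm

57 mm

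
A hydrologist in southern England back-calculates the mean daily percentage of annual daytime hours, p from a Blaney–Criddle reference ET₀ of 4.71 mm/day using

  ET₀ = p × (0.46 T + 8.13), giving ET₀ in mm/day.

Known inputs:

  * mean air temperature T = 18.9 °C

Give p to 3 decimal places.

p = ET₀ / (0.46 T + 8.13) = 4.71 / (0.46 × 18.9 + 8.13) = 4.71 / 16.824 = 0.2800

0.280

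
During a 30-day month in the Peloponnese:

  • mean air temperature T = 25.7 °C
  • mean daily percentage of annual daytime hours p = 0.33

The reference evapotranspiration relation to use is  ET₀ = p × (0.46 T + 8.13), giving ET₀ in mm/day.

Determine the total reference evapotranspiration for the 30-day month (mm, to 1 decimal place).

197.5 mm

ET₀ = 0.33 × (0.46 × 25.7 + 8.13) = 0.33 × 19.952 = 6.5842 mm/d
Monthly total = 6.5842 × 30 = 197.526 mm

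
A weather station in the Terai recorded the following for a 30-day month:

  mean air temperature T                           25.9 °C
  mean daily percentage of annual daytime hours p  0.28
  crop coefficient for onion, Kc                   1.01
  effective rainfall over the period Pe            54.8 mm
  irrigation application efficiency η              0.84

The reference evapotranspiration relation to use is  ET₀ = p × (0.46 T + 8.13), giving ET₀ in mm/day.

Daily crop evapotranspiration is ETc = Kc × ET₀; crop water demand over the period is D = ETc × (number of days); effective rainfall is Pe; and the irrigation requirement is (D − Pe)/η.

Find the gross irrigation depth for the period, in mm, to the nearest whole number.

ET₀ = 0.28 × (0.46 × 25.9 + 8.13) = 0.28 × 20.044 = 5.6123 mm/d
ETc = Kc × ET₀ = 1.01 × 5.6123 = 5.6684 mm/d
Crop demand D = ETc × 30 d = 5.6684 × 30 = 170.052 mm
D − Pe = 170.052 − 54.8 = 115.252 mm
Gross irrigation = 115.252 / 0.84 = 137.205 mm

137 mm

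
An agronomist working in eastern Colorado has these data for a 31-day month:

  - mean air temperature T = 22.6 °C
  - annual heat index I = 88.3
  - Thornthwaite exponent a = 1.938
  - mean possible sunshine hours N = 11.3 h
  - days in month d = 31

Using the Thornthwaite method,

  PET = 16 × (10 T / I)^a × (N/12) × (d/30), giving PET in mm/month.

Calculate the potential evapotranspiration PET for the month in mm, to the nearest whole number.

10T/I = 10 × 22.6 / 88.3 = 2.5595
(10T/I)^a = 2.5595^1.938 = 6.1802
Uncorrected PET = 16 × 6.1802 = 98.883 mm
Correction = (N/12)(d/30) = (11.3/12)(31/30) = 0.9731
PET = 98.883 × 0.9731 = 96.223 mm/month

96 mm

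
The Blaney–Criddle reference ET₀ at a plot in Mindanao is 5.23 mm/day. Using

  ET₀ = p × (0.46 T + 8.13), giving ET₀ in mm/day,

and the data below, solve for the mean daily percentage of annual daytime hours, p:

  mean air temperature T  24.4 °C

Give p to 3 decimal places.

p = ET₀ / (0.46 T + 8.13) = 5.23 / (0.46 × 24.4 + 8.13) = 5.23 / 19.354 = 0.2702

0.270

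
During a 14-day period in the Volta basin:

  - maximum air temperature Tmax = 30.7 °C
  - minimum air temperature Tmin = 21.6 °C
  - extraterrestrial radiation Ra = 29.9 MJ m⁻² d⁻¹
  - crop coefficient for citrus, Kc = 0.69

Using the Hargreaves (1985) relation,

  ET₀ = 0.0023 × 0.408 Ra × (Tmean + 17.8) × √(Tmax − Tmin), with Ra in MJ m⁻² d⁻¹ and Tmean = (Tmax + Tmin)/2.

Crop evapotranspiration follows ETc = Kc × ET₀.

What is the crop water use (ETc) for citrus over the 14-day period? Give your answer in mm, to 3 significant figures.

35.9 mm

Tmean = (30.7 + 21.6)/2 = 26.15 °C
0.408 Ra = 0.408 × 29.9 = 12.1992 mm/d equivalent
ET₀ = 0.0023 × 12.1992 × (26.15 + 17.8) × √9.1 = 0.0023 × 12.1992 × 43.95 × 3.0166 = 3.7199 mm/d
ETc = Kc × ET₀ = 0.69 × 3.7199 = 2.5667 mm/d
Over 14 days: 2.5667 × 14 = 35.934 mm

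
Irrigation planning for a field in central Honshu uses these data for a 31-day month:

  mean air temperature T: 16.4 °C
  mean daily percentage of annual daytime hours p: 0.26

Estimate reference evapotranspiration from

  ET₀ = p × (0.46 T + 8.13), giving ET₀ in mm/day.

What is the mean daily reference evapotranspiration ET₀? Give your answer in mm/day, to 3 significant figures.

ET₀ = 0.26 × (0.46 × 16.4 + 8.13) = 0.26 × 15.674 = 4.0752 mm/d

4.08 mm/day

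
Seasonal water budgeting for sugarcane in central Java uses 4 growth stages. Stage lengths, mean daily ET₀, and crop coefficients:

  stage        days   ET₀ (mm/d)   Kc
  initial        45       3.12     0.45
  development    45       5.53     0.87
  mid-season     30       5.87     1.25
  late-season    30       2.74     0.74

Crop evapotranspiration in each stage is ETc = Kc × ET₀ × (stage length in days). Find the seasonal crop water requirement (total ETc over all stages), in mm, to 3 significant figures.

561 mm

initial: 0.45 × 3.12 × 45 = 63.18 mm
development: 0.87 × 5.53 × 45 = 216.50 mm
mid-season: 1.25 × 5.87 × 30 = 220.13 mm
late-season: 0.74 × 2.74 × 30 = 60.83 mm
Seasonal total = 560.64 mm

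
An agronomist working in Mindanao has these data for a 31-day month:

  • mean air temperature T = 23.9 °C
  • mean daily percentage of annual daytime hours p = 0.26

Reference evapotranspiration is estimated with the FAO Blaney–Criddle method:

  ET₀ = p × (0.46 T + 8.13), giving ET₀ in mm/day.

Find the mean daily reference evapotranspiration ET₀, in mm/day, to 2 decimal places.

4.97 mm/day

ET₀ = 0.26 × (0.46 × 23.9 + 8.13) = 0.26 × 19.124 = 4.9722 mm/d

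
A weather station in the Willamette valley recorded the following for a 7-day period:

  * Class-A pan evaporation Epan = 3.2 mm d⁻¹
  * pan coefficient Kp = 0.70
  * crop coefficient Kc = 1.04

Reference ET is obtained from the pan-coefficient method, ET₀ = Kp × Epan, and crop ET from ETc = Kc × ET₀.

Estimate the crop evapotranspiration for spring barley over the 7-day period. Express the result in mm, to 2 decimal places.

ET₀ = 0.70 × 3.2 = 2.2400 mm/d
ETc = Kc × ET₀ = 1.04 × 2.2400 = 2.3296 mm/d
Over 7 days: 2.3296 × 7 = 16.307 mm

16.31 mm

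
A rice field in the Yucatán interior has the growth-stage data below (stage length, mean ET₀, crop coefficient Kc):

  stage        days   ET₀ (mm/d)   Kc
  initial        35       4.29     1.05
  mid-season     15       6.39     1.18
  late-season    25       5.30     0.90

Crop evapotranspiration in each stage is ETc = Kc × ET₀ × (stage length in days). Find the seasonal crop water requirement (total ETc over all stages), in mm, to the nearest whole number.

390 mm

initial: 1.05 × 4.29 × 35 = 157.66 mm
mid-season: 1.18 × 6.39 × 15 = 113.10 mm
late-season: 0.90 × 5.30 × 25 = 119.25 mm
Seasonal total = 390.01 mm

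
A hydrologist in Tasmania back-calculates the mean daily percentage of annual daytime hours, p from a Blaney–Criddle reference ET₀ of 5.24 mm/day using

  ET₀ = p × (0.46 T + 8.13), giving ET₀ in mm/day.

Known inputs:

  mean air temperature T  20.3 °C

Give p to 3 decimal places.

p = ET₀ / (0.46 T + 8.13) = 5.24 / (0.46 × 20.3 + 8.13) = 5.24 / 17.468 = 0.3000

0.300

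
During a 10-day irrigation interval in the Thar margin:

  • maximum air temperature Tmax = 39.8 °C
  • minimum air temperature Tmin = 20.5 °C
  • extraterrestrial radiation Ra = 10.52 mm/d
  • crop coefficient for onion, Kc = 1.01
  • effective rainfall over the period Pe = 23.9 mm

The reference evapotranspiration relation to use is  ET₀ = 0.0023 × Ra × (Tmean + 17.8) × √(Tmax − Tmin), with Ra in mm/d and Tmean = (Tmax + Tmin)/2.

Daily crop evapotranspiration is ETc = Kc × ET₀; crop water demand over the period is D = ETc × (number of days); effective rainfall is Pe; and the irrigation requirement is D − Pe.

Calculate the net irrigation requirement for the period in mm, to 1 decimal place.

27.6 mm

Tmean = (39.8 + 20.5)/2 = 30.15 °C
ET₀ = 0.0023 × 10.52 × (30.15 + 17.8) × √19.3 = 0.0023 × 10.52 × 47.95 × 4.3932 = 5.0970 mm/d
ETc = Kc × ET₀ = 1.01 × 5.0970 = 5.1480 mm/d
Crop demand D = ETc × 10 d = 5.1480 × 10 = 51.480 mm
D − Pe = 51.480 − 23.9 = 27.580 mm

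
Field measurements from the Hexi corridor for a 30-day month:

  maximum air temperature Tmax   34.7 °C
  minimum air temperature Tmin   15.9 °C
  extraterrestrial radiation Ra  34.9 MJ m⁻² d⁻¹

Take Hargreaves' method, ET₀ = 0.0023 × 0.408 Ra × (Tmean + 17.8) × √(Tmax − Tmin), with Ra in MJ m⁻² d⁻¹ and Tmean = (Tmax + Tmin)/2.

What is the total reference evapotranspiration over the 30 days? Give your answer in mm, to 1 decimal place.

Tmean = (34.7 + 15.9)/2 = 25.30 °C
0.408 Ra = 0.408 × 34.9 = 14.2392 mm/d equivalent
ET₀ = 0.0023 × 14.2392 × (25.30 + 17.8) × √18.8 = 0.0023 × 14.2392 × 43.10 × 4.3359 = 6.1203 mm/d
Over 30 days: 6.1203 × 30 = 183.609 mm

183.6 mm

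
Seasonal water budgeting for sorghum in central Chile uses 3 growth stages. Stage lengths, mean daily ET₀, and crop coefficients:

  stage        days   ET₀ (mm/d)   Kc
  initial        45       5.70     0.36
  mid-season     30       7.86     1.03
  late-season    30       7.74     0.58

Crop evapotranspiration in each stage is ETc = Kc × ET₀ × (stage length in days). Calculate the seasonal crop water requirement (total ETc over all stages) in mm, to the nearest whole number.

470 mm

initial: 0.36 × 5.70 × 45 = 92.34 mm
mid-season: 1.03 × 7.86 × 30 = 242.87 mm
late-season: 0.58 × 7.74 × 30 = 134.68 mm
Seasonal total = 469.89 mm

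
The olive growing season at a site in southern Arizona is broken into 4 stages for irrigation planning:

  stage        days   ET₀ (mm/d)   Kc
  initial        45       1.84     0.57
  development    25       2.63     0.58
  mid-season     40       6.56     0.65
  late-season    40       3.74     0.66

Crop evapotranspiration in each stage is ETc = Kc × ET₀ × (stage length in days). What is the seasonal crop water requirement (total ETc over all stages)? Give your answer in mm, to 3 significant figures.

355 mm

initial: 0.57 × 1.84 × 45 = 47.20 mm
development: 0.58 × 2.63 × 25 = 38.14 mm
mid-season: 0.65 × 6.56 × 40 = 170.56 mm
late-season: 0.66 × 3.74 × 40 = 98.74 mm
Seasonal total = 354.64 mm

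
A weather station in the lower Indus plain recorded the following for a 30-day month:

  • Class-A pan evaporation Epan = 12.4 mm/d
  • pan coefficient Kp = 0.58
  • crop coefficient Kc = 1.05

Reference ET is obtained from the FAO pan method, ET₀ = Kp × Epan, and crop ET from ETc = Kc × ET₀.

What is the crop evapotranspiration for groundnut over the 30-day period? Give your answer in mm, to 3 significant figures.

ET₀ = 0.58 × 12.4 = 7.1920 mm/d
ETc = Kc × ET₀ = 1.05 × 7.1920 = 7.5516 mm/d
Over 30 days: 7.5516 × 30 = 226.548 mm

227 mm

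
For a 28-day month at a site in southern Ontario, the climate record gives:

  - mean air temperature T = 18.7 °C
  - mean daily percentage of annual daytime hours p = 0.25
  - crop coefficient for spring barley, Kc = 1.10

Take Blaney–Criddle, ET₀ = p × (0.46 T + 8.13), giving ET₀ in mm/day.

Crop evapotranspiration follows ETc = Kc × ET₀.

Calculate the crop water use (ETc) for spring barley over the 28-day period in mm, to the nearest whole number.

129 mm

ET₀ = 0.25 × (0.46 × 18.7 + 8.13) = 0.25 × 16.732 = 4.1830 mm/d
ETc = Kc × ET₀ = 1.10 × 4.1830 = 4.6013 mm/d
Over 28 days: 4.6013 × 28 = 128.836 mm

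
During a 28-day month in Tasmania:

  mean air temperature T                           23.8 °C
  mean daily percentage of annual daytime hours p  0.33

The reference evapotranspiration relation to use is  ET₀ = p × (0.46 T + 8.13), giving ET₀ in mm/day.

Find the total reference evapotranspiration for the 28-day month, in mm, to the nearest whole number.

ET₀ = 0.33 × (0.46 × 23.8 + 8.13) = 0.33 × 19.078 = 6.2957 mm/d
Monthly total = 6.2957 × 28 = 176.280 mm

176 mm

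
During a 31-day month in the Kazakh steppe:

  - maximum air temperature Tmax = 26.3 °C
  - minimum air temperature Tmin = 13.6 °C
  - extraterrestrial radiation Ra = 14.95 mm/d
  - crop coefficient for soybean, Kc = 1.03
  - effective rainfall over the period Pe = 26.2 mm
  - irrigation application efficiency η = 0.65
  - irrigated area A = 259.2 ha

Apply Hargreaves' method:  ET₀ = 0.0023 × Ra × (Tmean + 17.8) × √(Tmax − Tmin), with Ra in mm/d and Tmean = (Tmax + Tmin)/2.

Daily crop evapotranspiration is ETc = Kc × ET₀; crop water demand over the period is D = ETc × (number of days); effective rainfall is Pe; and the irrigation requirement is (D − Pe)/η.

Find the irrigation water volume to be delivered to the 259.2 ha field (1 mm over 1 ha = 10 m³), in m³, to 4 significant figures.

484500 m³

Tmean = (26.3 + 13.6)/2 = 19.95 °C
ET₀ = 0.0023 × 14.95 × (19.95 + 17.8) × √12.7 = 0.0023 × 14.95 × 37.75 × 3.5637 = 4.6258 mm/d
ETc = Kc × ET₀ = 1.03 × 4.6258 = 4.7646 mm/d
Crop demand D = ETc × 31 d = 4.7646 × 31 = 147.703 mm
D − Pe = 147.703 − 26.2 = 121.503 mm
Gross irrigation = 121.503 / 0.65 = 186.928 mm
Volume = 186.928 mm × 259.2 ha × 10 = 484517.4 m³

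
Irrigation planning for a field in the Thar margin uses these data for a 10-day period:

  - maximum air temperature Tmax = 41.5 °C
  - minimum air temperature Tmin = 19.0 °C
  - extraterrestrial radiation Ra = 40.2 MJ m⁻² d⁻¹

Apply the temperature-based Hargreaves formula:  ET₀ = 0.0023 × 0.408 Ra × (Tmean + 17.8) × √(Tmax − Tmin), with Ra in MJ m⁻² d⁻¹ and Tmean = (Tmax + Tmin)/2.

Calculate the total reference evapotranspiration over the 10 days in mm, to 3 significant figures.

86.0 mm

Tmean = (41.5 + 19.0)/2 = 30.25 °C
0.408 Ra = 0.408 × 40.2 = 16.4016 mm/d equivalent
ET₀ = 0.0023 × 16.4016 × (30.25 + 17.8) × √22.5 = 0.0023 × 16.4016 × 48.05 × 4.7434 = 8.5980 mm/d
Over 10 days: 8.5980 × 10 = 85.980 mm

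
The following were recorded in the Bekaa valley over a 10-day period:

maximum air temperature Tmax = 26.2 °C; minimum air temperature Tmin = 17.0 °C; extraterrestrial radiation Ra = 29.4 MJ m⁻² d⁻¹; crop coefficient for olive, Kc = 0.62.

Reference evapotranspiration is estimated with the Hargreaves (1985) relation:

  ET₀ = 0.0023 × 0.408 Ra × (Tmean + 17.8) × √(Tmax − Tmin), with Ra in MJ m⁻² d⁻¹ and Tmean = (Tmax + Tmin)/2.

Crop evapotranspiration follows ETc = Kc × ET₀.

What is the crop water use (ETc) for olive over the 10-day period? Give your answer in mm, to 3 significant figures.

20.4 mm

Tmean = (26.2 + 17.0)/2 = 21.60 °C
0.408 Ra = 0.408 × 29.4 = 11.9952 mm/d equivalent
ET₀ = 0.0023 × 11.9952 × (21.60 + 17.8) × √9.2 = 0.0023 × 11.9952 × 39.40 × 3.0332 = 3.2971 mm/d
ETc = Kc × ET₀ = 0.62 × 3.2971 = 2.0442 mm/d
Over 10 days: 2.0442 × 10 = 20.442 mm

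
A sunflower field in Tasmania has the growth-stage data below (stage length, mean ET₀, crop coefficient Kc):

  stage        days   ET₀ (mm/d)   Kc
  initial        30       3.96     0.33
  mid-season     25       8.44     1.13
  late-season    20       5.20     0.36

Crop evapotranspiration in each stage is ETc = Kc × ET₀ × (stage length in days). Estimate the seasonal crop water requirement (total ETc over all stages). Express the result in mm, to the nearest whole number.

initial: 0.33 × 3.96 × 30 = 39.20 mm
mid-season: 1.13 × 8.44 × 25 = 238.43 mm
late-season: 0.36 × 5.20 × 20 = 37.44 mm
Seasonal total = 315.07 mm

315 mm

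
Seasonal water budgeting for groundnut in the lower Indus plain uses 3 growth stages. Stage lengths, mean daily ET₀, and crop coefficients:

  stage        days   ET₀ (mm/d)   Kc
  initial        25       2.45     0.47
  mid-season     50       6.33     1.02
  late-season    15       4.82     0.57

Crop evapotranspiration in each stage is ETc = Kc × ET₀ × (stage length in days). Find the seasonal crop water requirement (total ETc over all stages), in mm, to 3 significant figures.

initial: 0.47 × 2.45 × 25 = 28.79 mm
mid-season: 1.02 × 6.33 × 50 = 322.83 mm
late-season: 0.57 × 4.82 × 15 = 41.21 mm
Seasonal total = 392.83 mm

393 mm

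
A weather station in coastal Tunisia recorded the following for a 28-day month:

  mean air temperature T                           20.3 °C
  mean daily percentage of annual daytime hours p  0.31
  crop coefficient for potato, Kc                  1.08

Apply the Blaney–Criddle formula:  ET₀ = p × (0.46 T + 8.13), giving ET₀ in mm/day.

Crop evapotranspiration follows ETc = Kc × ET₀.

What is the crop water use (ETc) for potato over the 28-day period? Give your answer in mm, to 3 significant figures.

ET₀ = 0.31 × (0.46 × 20.3 + 8.13) = 0.31 × 17.468 = 5.4151 mm/d
ETc = Kc × ET₀ = 1.08 × 5.4151 = 5.8483 mm/d
Over 28 days: 5.8483 × 28 = 163.752 mm

164 mm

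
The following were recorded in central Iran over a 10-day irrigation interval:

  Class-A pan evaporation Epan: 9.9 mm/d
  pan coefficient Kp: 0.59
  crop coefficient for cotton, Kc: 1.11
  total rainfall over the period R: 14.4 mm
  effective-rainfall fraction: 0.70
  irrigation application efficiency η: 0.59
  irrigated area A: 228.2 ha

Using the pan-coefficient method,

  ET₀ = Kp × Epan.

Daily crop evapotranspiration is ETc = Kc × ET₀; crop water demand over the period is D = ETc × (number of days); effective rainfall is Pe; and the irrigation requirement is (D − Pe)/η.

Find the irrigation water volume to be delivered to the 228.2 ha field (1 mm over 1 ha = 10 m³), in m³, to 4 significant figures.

211800 m³

ET₀ = 0.59 × 9.9 = 5.8410 mm/d
ETc = Kc × ET₀ = 1.11 × 5.8410 = 6.4835 mm/d
Crop demand D = ETc × 10 d = 6.4835 × 10 = 64.835 mm
Pe = 0.70 × 14.4 = 10.080 mm
D − Pe = 64.835 − 10.080 = 54.755 mm
Gross irrigation = 54.755 / 0.59 = 92.805 mm
Volume = 92.805 mm × 228.2 ha × 10 = 211781.0 m³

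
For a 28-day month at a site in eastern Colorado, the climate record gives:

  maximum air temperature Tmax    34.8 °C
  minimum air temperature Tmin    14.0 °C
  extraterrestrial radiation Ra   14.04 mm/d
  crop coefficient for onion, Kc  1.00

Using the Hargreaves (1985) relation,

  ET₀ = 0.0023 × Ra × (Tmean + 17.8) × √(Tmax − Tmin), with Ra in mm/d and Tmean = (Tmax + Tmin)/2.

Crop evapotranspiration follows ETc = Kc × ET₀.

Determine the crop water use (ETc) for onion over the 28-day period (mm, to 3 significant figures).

Tmean = (34.8 + 14.0)/2 = 24.40 °C
ET₀ = 0.0023 × 14.04 × (24.40 + 17.8) × √20.8 = 0.0023 × 14.04 × 42.20 × 4.5607 = 6.2150 mm/d
ETc = Kc × ET₀ = 1.00 × 6.2150 = 6.2150 mm/d
Over 28 days: 6.2150 × 28 = 174.020 mm

174 mm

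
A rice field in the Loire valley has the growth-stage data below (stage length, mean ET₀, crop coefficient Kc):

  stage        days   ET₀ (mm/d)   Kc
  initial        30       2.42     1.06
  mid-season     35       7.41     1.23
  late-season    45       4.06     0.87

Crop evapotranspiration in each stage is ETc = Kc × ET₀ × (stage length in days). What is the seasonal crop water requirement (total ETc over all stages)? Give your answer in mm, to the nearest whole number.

initial: 1.06 × 2.42 × 30 = 76.96 mm
mid-season: 1.23 × 7.41 × 35 = 319.00 mm
late-season: 0.87 × 4.06 × 45 = 158.95 mm
Seasonal total = 554.91 mm

555 mm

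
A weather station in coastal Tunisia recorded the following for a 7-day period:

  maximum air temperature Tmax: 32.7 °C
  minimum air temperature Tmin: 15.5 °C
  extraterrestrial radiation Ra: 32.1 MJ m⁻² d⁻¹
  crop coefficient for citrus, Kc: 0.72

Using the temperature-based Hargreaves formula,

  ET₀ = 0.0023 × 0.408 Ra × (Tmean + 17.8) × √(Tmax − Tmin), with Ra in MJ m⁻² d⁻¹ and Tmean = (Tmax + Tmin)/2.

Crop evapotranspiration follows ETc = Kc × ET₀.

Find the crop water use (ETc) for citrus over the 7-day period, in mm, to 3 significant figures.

Tmean = (32.7 + 15.5)/2 = 24.10 °C
0.408 Ra = 0.408 × 32.1 = 13.0968 mm/d equivalent
ET₀ = 0.0023 × 13.0968 × (24.10 + 17.8) × √17.2 = 0.0023 × 13.0968 × 41.90 × 4.1473 = 5.2345 mm/d
ETc = Kc × ET₀ = 0.72 × 5.2345 = 3.7688 mm/d
Over 7 days: 3.7688 × 7 = 26.382 mm

26.4 mm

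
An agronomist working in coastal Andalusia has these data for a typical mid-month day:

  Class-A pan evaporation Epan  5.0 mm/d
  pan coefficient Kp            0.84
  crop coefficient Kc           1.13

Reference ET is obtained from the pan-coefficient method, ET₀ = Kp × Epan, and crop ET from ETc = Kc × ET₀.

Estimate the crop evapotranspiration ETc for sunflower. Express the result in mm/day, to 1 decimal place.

ET₀ = 0.84 × 5.0 = 4.2000 mm/d
ETc = Kc × ET₀ = 1.13 × 4.2000 = 4.7460 mm/d

4.7 mm/day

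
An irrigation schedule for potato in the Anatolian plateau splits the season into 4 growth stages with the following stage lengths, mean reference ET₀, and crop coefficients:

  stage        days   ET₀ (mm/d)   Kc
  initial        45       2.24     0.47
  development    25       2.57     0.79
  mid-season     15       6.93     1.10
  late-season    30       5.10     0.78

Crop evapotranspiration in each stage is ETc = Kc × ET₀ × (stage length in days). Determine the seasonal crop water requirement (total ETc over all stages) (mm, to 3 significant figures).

332 mm

initial: 0.47 × 2.24 × 45 = 47.38 mm
development: 0.79 × 2.57 × 25 = 50.76 mm
mid-season: 1.10 × 6.93 × 15 = 114.35 mm
late-season: 0.78 × 5.10 × 30 = 119.34 mm
Seasonal total = 331.83 mm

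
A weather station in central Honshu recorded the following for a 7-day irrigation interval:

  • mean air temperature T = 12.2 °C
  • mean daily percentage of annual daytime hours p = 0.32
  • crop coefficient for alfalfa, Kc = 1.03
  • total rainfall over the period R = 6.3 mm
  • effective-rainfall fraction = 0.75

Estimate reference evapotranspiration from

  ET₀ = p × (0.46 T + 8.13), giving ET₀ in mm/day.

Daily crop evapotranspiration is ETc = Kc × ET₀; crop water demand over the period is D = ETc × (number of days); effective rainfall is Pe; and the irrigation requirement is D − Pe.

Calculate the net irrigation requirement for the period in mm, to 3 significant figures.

27.0 mm

ET₀ = 0.32 × (0.46 × 12.2 + 8.13) = 0.32 × 13.742 = 4.3974 mm/d
ETc = Kc × ET₀ = 1.03 × 4.3974 = 4.5293 mm/d
Crop demand D = ETc × 7 d = 4.5293 × 7 = 31.705 mm
Pe = 0.75 × 6.3 = 4.725 mm
D − Pe = 31.705 − 4.725 = 26.980 mm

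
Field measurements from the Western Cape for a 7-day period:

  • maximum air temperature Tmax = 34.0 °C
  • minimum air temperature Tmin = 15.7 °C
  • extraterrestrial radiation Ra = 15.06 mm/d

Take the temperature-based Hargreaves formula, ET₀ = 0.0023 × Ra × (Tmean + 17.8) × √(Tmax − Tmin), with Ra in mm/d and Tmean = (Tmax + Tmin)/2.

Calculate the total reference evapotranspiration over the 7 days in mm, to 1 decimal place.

Tmean = (34.0 + 15.7)/2 = 24.85 °C
ET₀ = 0.0023 × 15.06 × (24.85 + 17.8) × √18.3 = 0.0023 × 15.06 × 42.65 × 4.2778 = 6.3196 mm/d
Over 7 days: 6.3196 × 7 = 44.237 mm

44.2 mm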